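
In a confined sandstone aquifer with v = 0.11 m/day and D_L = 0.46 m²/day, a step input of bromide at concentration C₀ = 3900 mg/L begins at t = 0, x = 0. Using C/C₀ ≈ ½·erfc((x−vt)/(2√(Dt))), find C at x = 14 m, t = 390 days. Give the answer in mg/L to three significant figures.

3650 mg/L

For a continuous step input, C/C₀ ≈ ½·erfc((x−vt)/(2√(Dt))).
vt = 0.11 × 390 = 42.9 m and 2√(Dt) = 2√(0.46 × 390) = 26.79 m.
Argument (x−vt)/(2√(Dt)) = (14 − 42.9)/26.79 = -1.079; ½·erfc(-1.079) = 0.9365.
C = 3900 × 0.9365 = 3650 mg/L.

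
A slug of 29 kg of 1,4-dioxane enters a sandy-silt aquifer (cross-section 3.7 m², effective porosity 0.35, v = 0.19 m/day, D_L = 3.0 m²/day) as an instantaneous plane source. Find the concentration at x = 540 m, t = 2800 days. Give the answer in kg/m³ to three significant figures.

0.0688 kg/m³

For an instantaneous plane source, C(x,t) = M/(n_e·A·√(4πDt)) · exp(−(x−vt)²/(4Dt)), with n_e·A the pore (flow) area.
Plume center vt = 0.19 × 2800 = 532 m, so the well at 540 m is 8 m downgradient of the peak.
√(4πDt) = 324.9 m, giving peak height M/(n_e·A·√(4πDt)) = 29/(0.35 × 3.7 × 324.9) = 0.06893 kg/m³.
(x−vt)²/(4Dt) = (8)²/(4 × 3.0 × 2800) = 0.001905; exp(−0.001905) = 0.9981.
C = 0.06893 × 0.9981 = 0.0688 kg/m³.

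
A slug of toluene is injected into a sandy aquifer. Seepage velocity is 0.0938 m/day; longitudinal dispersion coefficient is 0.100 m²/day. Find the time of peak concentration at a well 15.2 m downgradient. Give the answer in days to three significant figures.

151 days

For the 1D instantaneous-source solution, setting ∂C/∂t = 0 at fixed x gives v²t² + 2Dt − x² = 0, so t = (√(D² + v²x²) − D)/v².
√(D² + v²x²) = √(0.100² + 0.0938² × 15.2²) = 1.429; v² = 0.00879844.
t = (1.429 − 0.100)/0.00879844 = 151 days (vs. the pure-advection estimate x/v = 162 d).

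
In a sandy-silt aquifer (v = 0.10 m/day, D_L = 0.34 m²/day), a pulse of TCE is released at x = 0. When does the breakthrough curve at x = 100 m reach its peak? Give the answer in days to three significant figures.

967 days

For the 1D instantaneous-source solution, setting ∂C/∂t = 0 at fixed x gives v²t² + 2Dt − x² = 0, so t = (√(D² + v²x²) − D)/v².
√(D² + v²x²) = √(0.34² + 0.10² × 100²) = 10.01; v² = 0.01.
t = (10.01 − 0.34)/0.01 = 967 days (vs. the pure-advection estimate x/v = 1000 d).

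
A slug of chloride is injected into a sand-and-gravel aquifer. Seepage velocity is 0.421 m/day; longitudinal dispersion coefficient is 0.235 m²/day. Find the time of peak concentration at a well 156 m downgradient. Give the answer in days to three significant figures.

369 days

For the 1D instantaneous-source solution, setting ∂C/∂t = 0 at fixed x gives v²t² + 2Dt − x² = 0, so t = (√(D² + v²x²) − D)/v².
√(D² + v²x²) = √(0.235² + 0.421² × 156²) = 65.68; v² = 0.177241.
t = (65.68 − 0.235)/0.177241 = 369 days (vs. the pure-advection estimate x/v = 371 d).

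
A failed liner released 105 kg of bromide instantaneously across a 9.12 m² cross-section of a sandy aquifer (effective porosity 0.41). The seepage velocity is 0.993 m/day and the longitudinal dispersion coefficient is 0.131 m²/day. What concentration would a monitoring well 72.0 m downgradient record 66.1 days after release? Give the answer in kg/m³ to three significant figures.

For an instantaneous plane source, C(x,t) = M/(n_e·A·√(4πDt)) · exp(−(x−vt)²/(4Dt)), with n_e·A the pore (flow) area.
Plume center vt = 0.993 × 66.1 = 65.6373 m, so the well at 72.0 m is 6.3627 m downgradient of the peak.
√(4πDt) = 10.43 m, giving peak height M/(n_e·A·√(4πDt)) = 105/(0.41 × 9.12 × 10.43) = 2.692 kg/m³.
(x−vt)²/(4Dt) = (6.3627)²/(4 × 0.131 × 66.1) = 1.169; exp(−1.169) = 0.3107.
C = 2.692 × 0.3107 = 0.836 kg/m³.

0.836 kg/m³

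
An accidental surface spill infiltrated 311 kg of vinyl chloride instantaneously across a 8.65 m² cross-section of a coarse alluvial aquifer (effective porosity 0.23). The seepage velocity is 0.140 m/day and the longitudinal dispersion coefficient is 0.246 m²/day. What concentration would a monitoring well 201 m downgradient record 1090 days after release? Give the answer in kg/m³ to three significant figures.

0.303 kg/m³

For an instantaneous plane source, C(x,t) = M/(n_e·A·√(4πDt)) · exp(−(x−vt)²/(4Dt)), with n_e·A the pore (flow) area.
Plume center vt = 0.140 × 1090 = 152.6 m, so the well at 201 m is 48.4 m downgradient of the peak.
√(4πDt) = 58.05 m, giving peak height M/(n_e·A·√(4πDt)) = 311/(0.23 × 8.65 × 58.05) = 2.693 kg/m³.
(x−vt)²/(4Dt) = (48.4)²/(4 × 0.246 × 1090) = 2.184; exp(−2.184) = 0.1126.
C = 2.693 × 0.1126 = 0.303 kg/m³.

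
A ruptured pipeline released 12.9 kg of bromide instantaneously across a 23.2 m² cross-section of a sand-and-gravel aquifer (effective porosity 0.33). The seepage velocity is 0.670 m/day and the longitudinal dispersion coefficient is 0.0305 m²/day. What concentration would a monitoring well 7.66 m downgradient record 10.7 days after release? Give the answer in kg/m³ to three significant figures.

0.692 kg/m³

For an instantaneous plane source, C(x,t) = M/(n_e·A·√(4πDt)) · exp(−(x−vt)²/(4Dt)), with n_e·A the pore (flow) area.
Plume center vt = 0.670 × 10.7 = 7.169 m, so the well at 7.66 m is 0.491 m downgradient of the peak.
√(4πDt) = 2.025 m, giving peak height M/(n_e·A·√(4πDt)) = 12.9/(0.33 × 23.2 × 2.025) = 0.8321 kg/m³.
(x−vt)²/(4Dt) = (0.491)²/(4 × 0.0305 × 10.7) = 0.1847; exp(−0.1847) = 0.8314.
C = 0.8321 × 0.8314 = 0.692 kg/m³.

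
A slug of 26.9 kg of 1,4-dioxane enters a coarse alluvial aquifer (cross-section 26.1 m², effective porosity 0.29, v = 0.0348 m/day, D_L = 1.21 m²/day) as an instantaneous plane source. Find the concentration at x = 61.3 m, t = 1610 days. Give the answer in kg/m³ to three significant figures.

0.0226 kg/m³

For an instantaneous plane source, C(x,t) = M/(n_e·A·√(4πDt)) · exp(−(x−vt)²/(4Dt)), with n_e·A the pore (flow) area.
Plume center vt = 0.0348 × 1610 = 56.028 m, so the well at 61.3 m is 5.272 m downgradient of the peak.
√(4πDt) = 156.5 m, giving peak height M/(n_e·A·√(4πDt)) = 26.9/(0.29 × 26.1 × 156.5) = 0.02271 kg/m³.
(x−vt)²/(4Dt) = (5.272)²/(4 × 1.21 × 1610) = 0.003567; exp(−0.003567) = 0.9964.
C = 0.02271 × 0.9964 = 0.0226 kg/m³.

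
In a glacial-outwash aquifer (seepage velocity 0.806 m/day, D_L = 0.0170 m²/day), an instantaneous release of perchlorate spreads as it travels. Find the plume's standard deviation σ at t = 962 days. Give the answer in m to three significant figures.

5.72 m

Dispersive spreading gives a Gaussian with σ² = 2Dt; advection only shifts the center.
σ = √(2 × 0.0170 × 962) = 5.72 m.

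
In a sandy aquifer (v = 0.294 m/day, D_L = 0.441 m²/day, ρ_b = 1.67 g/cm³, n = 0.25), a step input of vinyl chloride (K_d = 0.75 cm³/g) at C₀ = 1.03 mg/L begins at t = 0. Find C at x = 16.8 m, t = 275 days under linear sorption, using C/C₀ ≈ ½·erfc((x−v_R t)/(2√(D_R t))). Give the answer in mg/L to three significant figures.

0.308 mg/L

Retardation factor R = 1 + ρ_b·K_d/n = 1 + 1.67 × 0.75/0.25 = 6.010.
Sorption retards both mechanisms: v_R = v/R = 0.04892 m/day, D_R = D/R = 0.07338 m²/day.
v_R·t = 0.04892 × 275 = 13.453 m; 2√(D_R t) = 8.984 m; argument = (16.8 − 13.453)/8.984 = 0.3726.
C = C₀ × ½·erfc(0.3726) = 1.03 × 0.2991 = 0.308 mg/L.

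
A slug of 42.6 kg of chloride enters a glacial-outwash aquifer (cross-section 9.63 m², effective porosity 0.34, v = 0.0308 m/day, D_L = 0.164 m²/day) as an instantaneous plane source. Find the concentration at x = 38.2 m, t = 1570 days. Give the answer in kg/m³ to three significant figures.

0.207 kg/m³

For an instantaneous plane source, C(x,t) = M/(n_e·A·√(4πDt)) · exp(−(x−vt)²/(4Dt)), with n_e·A the pore (flow) area.
Plume center vt = 0.0308 × 1570 = 48.356 m, so the well at 38.2 m is 10.156 m upgradient of the peak.
√(4πDt) = 56.88 m, giving peak height M/(n_e·A·√(4πDt)) = 42.6/(0.34 × 9.63 × 56.88) = 0.2287 kg/m³.
(x−vt)²/(4Dt) = (-10.156)²/(4 × 0.164 × 1570) = 0.1001; exp(−0.1001) = 0.9047.
C = 0.2287 × 0.9047 = 0.207 kg/m³.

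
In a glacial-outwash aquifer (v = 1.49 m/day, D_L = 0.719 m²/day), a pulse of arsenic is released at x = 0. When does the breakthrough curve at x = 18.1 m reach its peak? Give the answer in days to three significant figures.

11.8 days

For the 1D instantaneous-source solution, setting ∂C/∂t = 0 at fixed x gives v²t² + 2Dt − x² = 0, so t = (√(D² + v²x²) − D)/v².
√(D² + v²x²) = √(0.719² + 1.49² × 18.1²) = 26.98; v² = 2.2201.
t = (26.98 − 0.719)/2.2201 = 11.8 days (vs. the pure-advection estimate x/v = 12.1 d).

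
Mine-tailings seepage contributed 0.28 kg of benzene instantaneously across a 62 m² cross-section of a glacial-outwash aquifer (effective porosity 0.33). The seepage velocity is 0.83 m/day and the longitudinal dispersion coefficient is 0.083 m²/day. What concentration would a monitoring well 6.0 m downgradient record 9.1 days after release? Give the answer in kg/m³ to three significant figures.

0.00200 kg/m³

For an instantaneous plane source, C(x,t) = M/(n_e·A·√(4πDt)) · exp(−(x−vt)²/(4Dt)), with n_e·A the pore (flow) area.
Plume center vt = 0.83 × 9.1 = 7.553 m, so the well at 6.0 m is 1.553 m upgradient of the peak.
√(4πDt) = 3.081 m, giving peak height M/(n_e·A·√(4πDt)) = 0.28/(0.33 × 62 × 3.081) = 0.004442 kg/m³.
(x−vt)²/(4Dt) = (-1.553)²/(4 × 0.083 × 9.1) = 0.7983; exp(−0.7983) = 0.4501.
C = 0.004442 × 0.4501 = 0.00200 kg/m³.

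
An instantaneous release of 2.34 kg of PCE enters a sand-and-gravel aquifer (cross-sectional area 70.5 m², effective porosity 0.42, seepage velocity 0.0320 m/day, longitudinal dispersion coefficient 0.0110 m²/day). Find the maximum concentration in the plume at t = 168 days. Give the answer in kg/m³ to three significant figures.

The peak of an instantaneous 1D plume sits at x = vt; there the Gaussian factor is 1 and C_max = M/(n_e·A·√(4πDt)), where n_e·A is the pore area the mass is dissolved in.
√(4πDt) = √(4π × 0.0110 × 168) = 4.819 m, so C_max = 2.34/(0.42 × 70.5 × 4.819) = 0.0164 kg/m³.

0.0164 kg/m³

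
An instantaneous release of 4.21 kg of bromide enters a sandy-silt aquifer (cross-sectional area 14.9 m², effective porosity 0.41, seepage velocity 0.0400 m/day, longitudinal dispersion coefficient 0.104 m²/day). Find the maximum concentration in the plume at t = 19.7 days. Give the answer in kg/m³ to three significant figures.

The peak of an instantaneous 1D plume sits at x = vt; there the Gaussian factor is 1 and C_max = M/(n_e·A·√(4πDt)), where n_e·A is the pore area the mass is dissolved in.
√(4πDt) = √(4π × 0.104 × 19.7) = 5.074 m, so C_max = 4.21/(0.41 × 14.9 × 5.074) = 0.136 kg/m³.

0.136 kg/m³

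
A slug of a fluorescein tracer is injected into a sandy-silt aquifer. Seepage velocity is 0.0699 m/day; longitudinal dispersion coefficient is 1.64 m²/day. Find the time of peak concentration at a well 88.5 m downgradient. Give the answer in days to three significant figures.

For the 1D instantaneous-source solution, setting ∂C/∂t = 0 at fixed x gives v²t² + 2Dt − x² = 0, so t = (√(D² + v²x²) − D)/v².
√(D² + v²x²) = √(1.64² + 0.0699² × 88.5²) = 6.400; v² = 0.00488601.
t = (6.400 − 1.64)/0.00488601 = 974 days (vs. the pure-advection estimate x/v = 1270 d).

974 days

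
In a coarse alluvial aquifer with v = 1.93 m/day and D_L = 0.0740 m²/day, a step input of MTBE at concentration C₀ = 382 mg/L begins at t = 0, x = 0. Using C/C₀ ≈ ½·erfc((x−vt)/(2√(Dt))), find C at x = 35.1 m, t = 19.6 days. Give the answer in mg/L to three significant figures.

For a continuous step input, C/C₀ ≈ ½·erfc((x−vt)/(2√(Dt))).
vt = 1.93 × 19.6 = 37.828 m and 2√(Dt) = 2√(0.0740 × 19.6) = 2.409 m.
Argument (x−vt)/(2√(Dt)) = (35.1 − 37.828)/2.409 = -1.132; ½·erfc(-1.132) = 0.9453.
C = 382 × 0.9453 = 361 mg/L.

361 mg/L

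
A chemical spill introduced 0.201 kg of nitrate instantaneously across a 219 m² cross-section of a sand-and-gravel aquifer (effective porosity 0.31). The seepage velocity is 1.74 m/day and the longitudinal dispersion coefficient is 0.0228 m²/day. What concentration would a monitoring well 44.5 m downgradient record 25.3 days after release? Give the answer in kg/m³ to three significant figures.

For an instantaneous plane source, C(x,t) = M/(n_e·A·√(4πDt)) · exp(−(x−vt)²/(4Dt)), with n_e·A the pore (flow) area.
Plume center vt = 1.74 × 25.3 = 44.022 m, so the well at 44.5 m is 0.478 m downgradient of the peak.
√(4πDt) = 2.692 m, giving peak height M/(n_e·A·√(4πDt)) = 0.201/(0.31 × 219 × 2.692) = 0.001100 kg/m³.
(x−vt)²/(4Dt) = (0.478)²/(4 × 0.0228 × 25.3) = 0.09902; exp(−0.09902) = 0.9057.
C = 0.001100 × 0.9057 = 0.000996 kg/m³.

0.000996 kg/m³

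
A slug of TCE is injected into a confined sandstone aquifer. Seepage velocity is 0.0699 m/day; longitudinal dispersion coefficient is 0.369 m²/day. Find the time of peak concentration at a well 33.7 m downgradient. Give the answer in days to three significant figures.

For the 1D instantaneous-source solution, setting ∂C/∂t = 0 at fixed x gives v²t² + 2Dt − x² = 0, so t = (√(D² + v²x²) − D)/v².
√(D² + v²x²) = √(0.369² + 0.0699² × 33.7²) = 2.384; v² = 0.00488601.
t = (2.384 − 0.369)/0.00488601 = 412 days (vs. the pure-advection estimate x/v = 482 d).

412 days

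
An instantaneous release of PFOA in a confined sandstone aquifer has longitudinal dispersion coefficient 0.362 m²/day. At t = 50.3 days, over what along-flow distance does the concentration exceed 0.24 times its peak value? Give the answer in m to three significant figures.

The plume is Gaussian with σ = √(2Dt) = √(2 × 0.362 × 50.3) = 6.035 m.
C/C_peak = exp(−Δx²/(2σ²)) = 0.24 ⇒ Δx = σ·√(−2 ln 0.24) = 6.035 × 1.689 = 10.19 m.
Width = 2Δx = 20.4 m.

20.4 m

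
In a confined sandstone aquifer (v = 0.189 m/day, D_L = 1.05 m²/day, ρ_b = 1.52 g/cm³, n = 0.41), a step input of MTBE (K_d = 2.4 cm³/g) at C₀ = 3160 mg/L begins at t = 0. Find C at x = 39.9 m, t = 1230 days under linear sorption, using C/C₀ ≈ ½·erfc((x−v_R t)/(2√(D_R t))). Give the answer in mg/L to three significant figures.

489 mg/L

Retardation factor R = 1 + ρ_b·K_d/n = 1 + 1.52 × 2.4/0.41 = 9.898.
Sorption retards both mechanisms: v_R = v/R = 0.01909 m/day, D_R = D/R = 0.1061 m²/day.
v_R·t = 0.01909 × 1230 = 23.4807 m; 2√(D_R t) = 22.85 m; argument = (39.9 − 23.4807)/22.85 = 0.7186.
C = C₀ × ½·erfc(0.7186) = 3160 × 0.1548 = 489 mg/L.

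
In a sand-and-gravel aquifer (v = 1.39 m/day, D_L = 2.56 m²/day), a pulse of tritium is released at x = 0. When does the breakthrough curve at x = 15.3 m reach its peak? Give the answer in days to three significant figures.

For the 1D instantaneous-source solution, setting ∂C/∂t = 0 at fixed x gives v²t² + 2Dt − x² = 0, so t = (√(D² + v²x²) − D)/v².
√(D² + v²x²) = √(2.56² + 1.39² × 15.3²) = 21.42; v² = 1.9321.
t = (21.42 − 2.56)/1.9321 = 9.76 days (vs. the pure-advection estimate x/v = 11.0 d).

9.76 days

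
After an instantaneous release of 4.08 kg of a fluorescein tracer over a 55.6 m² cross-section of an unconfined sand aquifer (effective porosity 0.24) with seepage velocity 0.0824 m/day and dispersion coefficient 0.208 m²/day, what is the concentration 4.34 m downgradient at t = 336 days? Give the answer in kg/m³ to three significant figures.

0.00147 kg/m³

For an instantaneous plane source, C(x,t) = M/(n_e·A·√(4πDt)) · exp(−(x−vt)²/(4Dt)), with n_e·A the pore (flow) area.
Plume center vt = 0.0824 × 336 = 27.6864 m, so the well at 4.34 m is 23.3464 m upgradient of the peak.
√(4πDt) = 29.64 m, giving peak height M/(n_e·A·√(4πDt)) = 4.08/(0.24 × 55.6 × 29.64) = 0.01032 kg/m³.
(x−vt)²/(4Dt) = (-23.3464)²/(4 × 0.208 × 336) = 1.950; exp(−1.950) = 0.1423.
C = 0.01032 × 0.1423 = 0.00147 kg/m³.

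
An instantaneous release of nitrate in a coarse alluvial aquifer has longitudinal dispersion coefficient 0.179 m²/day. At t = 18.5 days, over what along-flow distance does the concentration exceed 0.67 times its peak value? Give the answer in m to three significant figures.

The plume is Gaussian with σ = √(2Dt) = √(2 × 0.179 × 18.5) = 2.574 m.
C/C_peak = exp(−Δx²/(2σ²)) = 0.67 ⇒ Δx = σ·√(−2 ln 0.67) = 2.574 × 0.8950 = 2.304 m.
Width = 2Δx = 4.61 m.

4.61 m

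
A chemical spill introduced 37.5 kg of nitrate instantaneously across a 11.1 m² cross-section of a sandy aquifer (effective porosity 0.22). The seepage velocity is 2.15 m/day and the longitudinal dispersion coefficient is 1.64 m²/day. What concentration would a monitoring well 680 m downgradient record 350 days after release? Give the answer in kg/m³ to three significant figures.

0.0183 kg/m³

For an instantaneous plane source, C(x,t) = M/(n_e·A·√(4πDt)) · exp(−(x−vt)²/(4Dt)), with n_e·A the pore (flow) area.
Plume center vt = 2.15 × 350 = 752.5 m, so the well at 680 m is 72.5 m upgradient of the peak.
√(4πDt) = 84.93 m, giving peak height M/(n_e·A·√(4πDt)) = 37.5/(0.22 × 11.1 × 84.93) = 0.1808 kg/m³.
(x−vt)²/(4Dt) = (-72.5)²/(4 × 1.64 × 350) = 2.289; exp(−2.289) = 0.1014.
C = 0.1808 × 0.1014 = 0.0183 kg/m³.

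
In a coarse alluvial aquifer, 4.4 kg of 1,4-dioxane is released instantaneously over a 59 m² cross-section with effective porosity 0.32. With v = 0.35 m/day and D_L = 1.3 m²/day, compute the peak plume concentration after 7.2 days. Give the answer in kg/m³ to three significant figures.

The peak of an instantaneous 1D plume sits at x = vt; there the Gaussian factor is 1 and C_max = M/(n_e·A·√(4πDt)), where n_e·A is the pore area the mass is dissolved in.
√(4πDt) = √(4π × 1.3 × 7.2) = 10.85 m, so C_max = 4.4/(0.32 × 59 × 10.85) = 0.0215 kg/m³.

0.0215 kg/m³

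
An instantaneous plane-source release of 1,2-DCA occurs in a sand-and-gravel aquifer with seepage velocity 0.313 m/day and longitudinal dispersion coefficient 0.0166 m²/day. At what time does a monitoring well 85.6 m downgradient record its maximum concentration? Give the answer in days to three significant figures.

For the 1D instantaneous-source solution, setting ∂C/∂t = 0 at fixed x gives v²t² + 2Dt − x² = 0, so t = (√(D² + v²x²) − D)/v².
√(D² + v²x²) = √(0.0166² + 0.313² × 85.6²) = 26.79; v² = 0.097969.
t = (26.79 − 0.0166)/0.097969 = 273 days (vs. the pure-advection estimate x/v = 273 d).

273 days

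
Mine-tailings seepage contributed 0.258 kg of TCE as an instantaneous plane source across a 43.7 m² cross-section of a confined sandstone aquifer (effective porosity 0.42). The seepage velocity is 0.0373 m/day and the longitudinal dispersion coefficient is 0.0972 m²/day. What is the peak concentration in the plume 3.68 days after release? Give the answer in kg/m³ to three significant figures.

0.00663 kg/m³

The peak of an instantaneous 1D plume sits at x = vt; there the Gaussian factor is 1 and C_max = M/(n_e·A·√(4πDt)), where n_e·A is the pore area the mass is dissolved in.
√(4πDt) = √(4π × 0.0972 × 3.68) = 2.120 m, so C_max = 0.258/(0.42 × 43.7 × 2.120) = 0.00663 kg/m³.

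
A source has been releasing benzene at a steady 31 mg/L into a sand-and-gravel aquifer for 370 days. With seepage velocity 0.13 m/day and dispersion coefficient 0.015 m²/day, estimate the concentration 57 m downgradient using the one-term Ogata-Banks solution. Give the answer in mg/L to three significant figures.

For a continuous step input, C/C₀ ≈ ½·erfc((x−vt)/(2√(Dt))).
vt = 0.13 × 370 = 48.1 m and 2√(Dt) = 2√(0.015 × 370) = 4.712 m.
Argument (x−vt)/(2√(Dt)) = (57 − 48.1)/4.712 = 1.889; ½·erfc(1.889) = 0.003776.
C = 31 × 0.003776 = 0.117 mg/L.

0.117 mg/L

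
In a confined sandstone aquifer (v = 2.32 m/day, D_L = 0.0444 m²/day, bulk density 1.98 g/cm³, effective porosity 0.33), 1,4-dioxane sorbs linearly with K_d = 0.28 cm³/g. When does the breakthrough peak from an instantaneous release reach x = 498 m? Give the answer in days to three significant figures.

Retardation factor R = 1 + ρ_b·K_d/n = 1 + 1.98 × 0.28/0.33 = 2.680.
Sorption retards both mechanisms: v_R = v/R = 0.8657 m/day, D_R = D/R = 0.01657 m²/day.
Peak time from v_R²t² + 2D_R t − x² = 0: t = (√(D_R² + v_R²x²) − D_R)/v_R².
√(D_R² + v_R²x²) = √(0.01657² + 0.8657² × 498²) = 431.1; v_R² = 0.7494.
t = (431.1 − 0.01657)/0.7494 = 575 days.

575 days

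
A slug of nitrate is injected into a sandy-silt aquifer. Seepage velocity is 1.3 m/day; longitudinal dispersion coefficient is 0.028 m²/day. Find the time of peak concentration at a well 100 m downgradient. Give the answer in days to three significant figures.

For the 1D instantaneous-source solution, setting ∂C/∂t = 0 at fixed x gives v²t² + 2Dt − x² = 0, so t = (√(D² + v²x²) − D)/v².
√(D² + v²x²) = √(0.028² + 1.3² × 100²) = 130.0; v² = 1.69.
t = (130.0 − 0.028)/1.69 = 76.9 days (vs. the pure-advection estimate x/v = 76.9 d).

76.9 days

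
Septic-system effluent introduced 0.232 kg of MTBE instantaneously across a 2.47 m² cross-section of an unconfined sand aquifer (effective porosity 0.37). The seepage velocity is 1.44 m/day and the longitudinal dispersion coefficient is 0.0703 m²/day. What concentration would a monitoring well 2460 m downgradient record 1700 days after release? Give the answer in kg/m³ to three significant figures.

0.00485 kg/m³

For an instantaneous plane source, C(x,t) = M/(n_e·A·√(4πDt)) · exp(−(x−vt)²/(4Dt)), with n_e·A the pore (flow) area.
Plume center vt = 1.44 × 1700 = 2448 m, so the well at 2460 m is 12 m downgradient of the peak.
√(4πDt) = 38.75 m, giving peak height M/(n_e·A·√(4πDt)) = 0.232/(0.37 × 2.47 × 38.75) = 0.006551 kg/m³.
(x−vt)²/(4Dt) = (12)²/(4 × 0.0703 × 1700) = 0.3012; exp(−0.3012) = 0.7399.
C = 0.006551 × 0.7399 = 0.00485 kg/m³.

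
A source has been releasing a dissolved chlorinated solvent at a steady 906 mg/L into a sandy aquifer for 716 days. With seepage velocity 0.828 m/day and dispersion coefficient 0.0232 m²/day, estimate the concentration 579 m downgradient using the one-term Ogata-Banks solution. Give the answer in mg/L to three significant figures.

899 mg/L

For a continuous step input, C/C₀ ≈ ½·erfc((x−vt)/(2√(Dt))).
vt = 0.828 × 716 = 592.848 m and 2√(Dt) = 2√(0.0232 × 716) = 8.151 m.
Argument (x−vt)/(2√(Dt)) = (579 − 592.848)/8.151 = -1.699; ½·erfc(-1.699) = 0.9919.
C = 906 × 0.9919 = 899 mg/L.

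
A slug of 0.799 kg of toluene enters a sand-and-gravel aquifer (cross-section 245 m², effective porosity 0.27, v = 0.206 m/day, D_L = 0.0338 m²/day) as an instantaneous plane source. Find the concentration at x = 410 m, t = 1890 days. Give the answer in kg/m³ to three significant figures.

8.02e-05 kg/m³

For an instantaneous plane source, C(x,t) = M/(n_e·A·√(4πDt)) · exp(−(x−vt)²/(4Dt)), with n_e·A the pore (flow) area.
Plume center vt = 0.206 × 1890 = 389.34 m, so the well at 410 m is 20.66 m downgradient of the peak.
√(4πDt) = 28.33 m, giving peak height M/(n_e·A·√(4πDt)) = 0.799/(0.27 × 245 × 28.33) = 0.0004264 kg/m³.
(x−vt)²/(4Dt) = (20.66)²/(4 × 0.0338 × 1890) = 1.670; exp(−1.670) = 0.1882.
C = 0.0004264 × 0.1882 = 8.02e-05 kg/m³.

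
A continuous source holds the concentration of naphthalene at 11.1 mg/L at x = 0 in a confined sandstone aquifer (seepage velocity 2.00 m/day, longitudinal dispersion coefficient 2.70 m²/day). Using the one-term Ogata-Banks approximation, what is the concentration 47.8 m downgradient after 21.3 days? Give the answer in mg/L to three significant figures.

3.48 mg/L

For a continuous step input, C/C₀ ≈ ½·erfc((x−vt)/(2√(Dt))).
vt = 2.00 × 21.3 = 42.6 m and 2√(Dt) = 2√(2.70 × 21.3) = 15.17 m.
Argument (x−vt)/(2√(Dt)) = (47.8 − 42.6)/15.17 = 0.3428; ½·erfc(0.3428) = 0.3139.
C = 11.1 × 0.3139 = 3.48 mg/L.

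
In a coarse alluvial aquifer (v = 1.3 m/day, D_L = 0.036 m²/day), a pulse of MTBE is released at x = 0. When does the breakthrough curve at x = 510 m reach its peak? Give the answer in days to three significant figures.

392 days

For the 1D instantaneous-source solution, setting ∂C/∂t = 0 at fixed x gives v²t² + 2Dt − x² = 0, so t = (√(D² + v²x²) − D)/v².
√(D² + v²x²) = √(0.036² + 1.3² × 510²) = 663.0; v² = 1.69.
t = (663.0 − 0.036)/1.69 = 392 days (vs. the pure-advection estimate x/v = 392 d).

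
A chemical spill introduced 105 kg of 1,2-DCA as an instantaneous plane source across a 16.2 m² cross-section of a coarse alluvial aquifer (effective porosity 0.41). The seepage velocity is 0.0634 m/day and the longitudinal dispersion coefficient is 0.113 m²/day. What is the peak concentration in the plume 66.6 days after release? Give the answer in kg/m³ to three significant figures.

The peak of an instantaneous 1D plume sits at x = vt; there the Gaussian factor is 1 and C_max = M/(n_e·A·√(4πDt)), where n_e·A is the pore area the mass is dissolved in.
√(4πDt) = √(4π × 0.113 × 66.6) = 9.725 m, so C_max = 105/(0.41 × 16.2 × 9.725) = 1.63 kg/m³.

1.63 kg/m³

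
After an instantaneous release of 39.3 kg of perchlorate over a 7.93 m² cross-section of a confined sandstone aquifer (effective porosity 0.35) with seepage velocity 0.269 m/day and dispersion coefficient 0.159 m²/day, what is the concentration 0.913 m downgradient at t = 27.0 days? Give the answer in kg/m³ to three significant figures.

For an instantaneous plane source, C(x,t) = M/(n_e·A·√(4πDt)) · exp(−(x−vt)²/(4Dt)), with n_e·A the pore (flow) area.
Plume center vt = 0.269 × 27.0 = 7.263 m, so the well at 0.913 m is 6.35 m upgradient of the peak.
√(4πDt) = 7.345 m, giving peak height M/(n_e·A·√(4πDt)) = 39.3/(0.35 × 7.93 × 7.345) = 1.928 kg/m³.
(x−vt)²/(4Dt) = (-6.35)²/(4 × 0.159 × 27.0) = 2.348; exp(−2.348) = 0.09556.
C = 1.928 × 0.09556 = 0.184 kg/m³.

0.184 kg/m³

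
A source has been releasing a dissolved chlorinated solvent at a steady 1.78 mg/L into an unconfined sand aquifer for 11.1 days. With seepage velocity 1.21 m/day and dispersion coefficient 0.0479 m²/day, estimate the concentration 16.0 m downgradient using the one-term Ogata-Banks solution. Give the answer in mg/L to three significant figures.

0.0113 mg/L

For a continuous step input, C/C₀ ≈ ½·erfc((x−vt)/(2√(Dt))).
vt = 1.21 × 11.1 = 13.431 m and 2√(Dt) = 2√(0.0479 × 11.1) = 1.458 m.
Argument (x−vt)/(2√(Dt)) = (16.0 − 13.431)/1.458 = 1.762; ½·erfc(1.762) = 0.006354.
C = 1.78 × 0.006354 = 0.0113 mg/L.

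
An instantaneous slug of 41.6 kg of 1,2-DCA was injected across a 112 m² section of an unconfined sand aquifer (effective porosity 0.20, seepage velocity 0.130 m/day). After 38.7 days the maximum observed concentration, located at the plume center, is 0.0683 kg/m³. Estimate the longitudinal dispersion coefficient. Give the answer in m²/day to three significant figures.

1.52 m²/day

At the plume center C_max = M/(n_e·A·√(4πDt)), so D = M²/(4πt·(n_e·A·C_max)²).
n_e·A·C_max = 0.20 × 112 × 0.0683 = 1.530 kg/m.
D = 41.6²/(4π × 38.7 × 1.530²) = 1.52 m²/day.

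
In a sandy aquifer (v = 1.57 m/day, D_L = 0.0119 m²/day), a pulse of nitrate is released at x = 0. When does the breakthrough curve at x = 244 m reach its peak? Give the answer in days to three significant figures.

For the 1D instantaneous-source solution, setting ∂C/∂t = 0 at fixed x gives v²t² + 2Dt − x² = 0, so t = (√(D² + v²x²) − D)/v².
√(D² + v²x²) = √(0.0119² + 1.57² × 244²) = 383.1; v² = 2.4649.
t = (383.1 − 0.0119)/2.4649 = 155 days (vs. the pure-advection estimate x/v = 155 d).

155 days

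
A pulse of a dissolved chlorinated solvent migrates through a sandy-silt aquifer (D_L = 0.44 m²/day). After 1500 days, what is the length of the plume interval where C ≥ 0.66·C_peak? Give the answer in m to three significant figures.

The plume is Gaussian with σ = √(2Dt) = √(2 × 0.44 × 1500) = 36.33 m.
C/C_peak = exp(−Δx²/(2σ²)) = 0.66 ⇒ Δx = σ·√(−2 ln 0.66) = 36.33 × 0.9116 = 33.12 m.
Width = 2Δx = 66.2 m.

66.2 m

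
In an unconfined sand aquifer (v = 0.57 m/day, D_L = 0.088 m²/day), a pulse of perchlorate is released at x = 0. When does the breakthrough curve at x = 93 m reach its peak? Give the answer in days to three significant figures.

For the 1D instantaneous-source solution, setting ∂C/∂t = 0 at fixed x gives v²t² + 2Dt − x² = 0, so t = (√(D² + v²x²) − D)/v².
√(D² + v²x²) = √(0.088² + 0.57² × 93²) = 53.01; v² = 0.3249.
t = (53.01 − 0.088)/0.3249 = 163 days (vs. the pure-advection estimate x/v = 163 d).

163 days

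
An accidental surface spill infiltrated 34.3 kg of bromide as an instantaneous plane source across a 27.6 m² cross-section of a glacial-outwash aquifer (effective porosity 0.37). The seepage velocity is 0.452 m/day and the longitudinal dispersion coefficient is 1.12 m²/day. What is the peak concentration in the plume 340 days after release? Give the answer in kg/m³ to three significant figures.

0.0486 kg/m³

The peak of an instantaneous 1D plume sits at x = vt; there the Gaussian factor is 1 and C_max = M/(n_e·A·√(4πDt)), where n_e·A is the pore area the mass is dissolved in.
√(4πDt) = √(4π × 1.12 × 340) = 69.18 m, so C_max = 34.3/(0.37 × 27.6 × 69.18) = 0.0486 kg/m³.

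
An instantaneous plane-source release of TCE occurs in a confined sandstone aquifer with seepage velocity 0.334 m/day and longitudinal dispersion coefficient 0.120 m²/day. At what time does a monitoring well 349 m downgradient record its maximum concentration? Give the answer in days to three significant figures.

For the 1D instantaneous-source solution, setting ∂C/∂t = 0 at fixed x gives v²t² + 2Dt − x² = 0, so t = (√(D² + v²x²) − D)/v².
√(D² + v²x²) = √(0.120² + 0.334² × 349²) = 116.6; v² = 0.111556.
t = (116.6 − 0.120)/0.111556 = 1040 days (vs. the pure-advection estimate x/v = 1040 d).

1040 days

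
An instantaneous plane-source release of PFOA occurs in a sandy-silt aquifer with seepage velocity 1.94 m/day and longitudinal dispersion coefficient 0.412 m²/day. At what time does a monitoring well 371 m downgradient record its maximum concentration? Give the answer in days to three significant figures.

191 days

For the 1D instantaneous-source solution, setting ∂C/∂t = 0 at fixed x gives v²t² + 2Dt − x² = 0, so t = (√(D² + v²x²) − D)/v².
√(D² + v²x²) = √(0.412² + 1.94² × 371²) = 719.7; v² = 3.7636.
t = (719.7 − 0.412)/3.7636 = 191 days (vs. the pure-advection estimate x/v = 191 d).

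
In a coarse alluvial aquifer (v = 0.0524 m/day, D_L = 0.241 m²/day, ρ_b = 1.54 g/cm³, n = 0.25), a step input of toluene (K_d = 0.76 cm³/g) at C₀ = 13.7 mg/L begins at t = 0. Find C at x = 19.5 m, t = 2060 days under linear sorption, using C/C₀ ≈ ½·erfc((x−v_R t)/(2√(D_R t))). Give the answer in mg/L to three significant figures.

Retardation factor R = 1 + ρ_b·K_d/n = 1 + 1.54 × 0.76/0.25 = 5.682.
Sorption retards both mechanisms: v_R = v/R = 0.009222 m/day, D_R = D/R = 0.04241 m²/day.
v_R·t = 0.009222 × 2060 = 18.99732 m; 2√(D_R t) = 18.69 m; argument = (19.5 − 18.99732)/18.69 = 0.02690.
C = C₀ × ½·erfc(0.02690) = 13.7 × 0.4848 = 6.64 mg/L.

6.64 mg/L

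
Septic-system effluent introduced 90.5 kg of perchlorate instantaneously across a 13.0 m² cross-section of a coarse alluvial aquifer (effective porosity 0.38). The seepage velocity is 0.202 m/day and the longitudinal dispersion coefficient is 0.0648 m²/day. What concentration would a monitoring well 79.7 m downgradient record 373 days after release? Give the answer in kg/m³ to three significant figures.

For an instantaneous plane source, C(x,t) = M/(n_e·A·√(4πDt)) · exp(−(x−vt)²/(4Dt)), with n_e·A the pore (flow) area.
Plume center vt = 0.202 × 373 = 75.346 m, so the well at 79.7 m is 4.354 m downgradient of the peak.
√(4πDt) = 17.43 m, giving peak height M/(n_e·A·√(4πDt)) = 90.5/(0.38 × 13.0 × 17.43) = 1.051 kg/m³.
(x−vt)²/(4Dt) = (4.354)²/(4 × 0.0648 × 373) = 0.1961; exp(−0.1961) = 0.8219.
C = 1.051 × 0.8219 = 0.864 kg/m³.

0.864 kg/m³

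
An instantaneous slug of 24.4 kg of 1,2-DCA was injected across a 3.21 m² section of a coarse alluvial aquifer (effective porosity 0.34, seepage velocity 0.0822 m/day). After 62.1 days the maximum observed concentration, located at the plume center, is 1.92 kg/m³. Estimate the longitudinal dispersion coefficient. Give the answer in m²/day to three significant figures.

0.174 m²/day

At the plume center C_max = M/(n_e·A·√(4πDt)), so D = M²/(4πt·(n_e·A·C_max)²).
n_e·A·C_max = 0.34 × 3.21 × 1.92 = 2.095 kg/m.
D = 24.4²/(4π × 62.1 × 2.095²) = 0.174 m²/day.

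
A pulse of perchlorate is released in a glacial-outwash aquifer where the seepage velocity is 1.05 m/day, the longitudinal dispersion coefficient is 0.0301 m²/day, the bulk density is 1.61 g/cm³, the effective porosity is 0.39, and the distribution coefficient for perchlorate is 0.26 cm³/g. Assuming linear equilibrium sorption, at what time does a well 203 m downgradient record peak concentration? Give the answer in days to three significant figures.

401 days

Retardation factor R = 1 + ρ_b·K_d/n = 1 + 1.61 × 0.26/0.39 = 2.073.
Sorption retards both mechanisms: v_R = v/R = 0.5065 m/day, D_R = D/R = 0.01452 m²/day.
Peak time from v_R²t² + 2D_R t − x² = 0: t = (√(D_R² + v_R²x²) − D_R)/v_R².
√(D_R² + v_R²x²) = √(0.01452² + 0.5065² × 203²) = 102.8; v_R² = 0.2565.
t = (102.8 − 0.01452)/0.2565 = 401 days.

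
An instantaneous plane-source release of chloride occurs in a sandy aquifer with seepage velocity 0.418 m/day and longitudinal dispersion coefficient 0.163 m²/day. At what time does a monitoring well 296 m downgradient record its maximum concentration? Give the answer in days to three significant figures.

For the 1D instantaneous-source solution, setting ∂C/∂t = 0 at fixed x gives v²t² + 2Dt − x² = 0, so t = (√(D² + v²x²) − D)/v².
√(D² + v²x²) = √(0.163² + 0.418² × 296²) = 123.7; v² = 0.174724.
t = (123.7 − 0.163)/0.174724 = 707 days (vs. the pure-advection estimate x/v = 708 d).

707 days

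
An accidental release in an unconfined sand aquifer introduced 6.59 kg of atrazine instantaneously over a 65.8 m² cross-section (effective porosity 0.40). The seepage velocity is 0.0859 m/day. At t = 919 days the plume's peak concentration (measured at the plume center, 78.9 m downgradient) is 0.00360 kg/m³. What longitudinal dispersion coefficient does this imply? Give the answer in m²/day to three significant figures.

0.419 m²/day

At the plume center C_max = M/(n_e·A·√(4πDt)), so D = M²/(4πt·(n_e·A·C_max)²).
n_e·A·C_max = 0.40 × 65.8 × 0.00360 = 0.09475 kg/m.
D = 6.59²/(4π × 919 × 0.09475²) = 0.419 m²/day.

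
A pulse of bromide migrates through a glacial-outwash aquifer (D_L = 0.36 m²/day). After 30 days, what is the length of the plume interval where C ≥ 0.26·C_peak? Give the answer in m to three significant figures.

15.3 m

The plume is Gaussian with σ = √(2Dt) = √(2 × 0.36 × 30) = 4.648 m.
C/C_peak = exp(−Δx²/(2σ²)) = 0.26 ⇒ Δx = σ·√(−2 ln 0.26) = 4.648 × 1.641 = 7.627 m.
Width = 2Δx = 15.3 m.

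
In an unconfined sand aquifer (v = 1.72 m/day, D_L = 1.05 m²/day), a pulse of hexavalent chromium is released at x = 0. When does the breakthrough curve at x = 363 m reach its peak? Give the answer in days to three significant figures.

For the 1D instantaneous-source solution, setting ∂C/∂t = 0 at fixed x gives v²t² + 2Dt − x² = 0, so t = (√(D² + v²x²) − D)/v².
√(D² + v²x²) = √(1.05² + 1.72² × 363²) = 624.4; v² = 2.9584.
t = (624.4 − 1.05)/2.9584 = 211 days (vs. the pure-advection estimate x/v = 211 d).

211 days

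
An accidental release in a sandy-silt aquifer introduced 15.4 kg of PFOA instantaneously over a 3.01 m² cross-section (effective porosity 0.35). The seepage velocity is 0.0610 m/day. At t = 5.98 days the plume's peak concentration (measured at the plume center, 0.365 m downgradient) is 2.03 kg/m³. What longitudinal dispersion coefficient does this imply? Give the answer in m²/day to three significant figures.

0.690 m²/day

At the plume center C_max = M/(n_e·A·√(4πDt)), so D = M²/(4πt·(n_e·A·C_max)²).
n_e·A·C_max = 0.35 × 3.01 × 2.03 = 2.139 kg/m.
D = 15.4²/(4π × 5.98 × 2.139²) = 0.690 m²/day.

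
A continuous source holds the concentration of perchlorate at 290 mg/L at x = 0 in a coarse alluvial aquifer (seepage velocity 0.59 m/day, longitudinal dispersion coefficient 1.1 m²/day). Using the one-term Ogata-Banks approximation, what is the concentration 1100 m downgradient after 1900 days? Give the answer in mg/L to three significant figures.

For a continuous step input, C/C₀ ≈ ½·erfc((x−vt)/(2√(Dt))).
vt = 0.59 × 1900 = 1121 m and 2√(Dt) = 2√(1.1 × 1900) = 91.43 m.
Argument (x−vt)/(2√(Dt)) = (1100 − 1121)/91.43 = -0.2297; ½·erfc(-0.2297) = 0.6274.
C = 290 × 0.6274 = 182 mg/L.

182 mg/L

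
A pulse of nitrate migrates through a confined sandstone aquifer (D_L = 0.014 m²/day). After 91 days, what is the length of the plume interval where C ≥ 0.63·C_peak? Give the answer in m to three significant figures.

The plume is Gaussian with σ = √(2Dt) = √(2 × 0.014 × 91) = 1.596 m.
C/C_peak = exp(−Δx²/(2σ²)) = 0.63 ⇒ Δx = σ·√(−2 ln 0.63) = 1.596 × 0.9613 = 1.534 m.
Width = 2Δx = 3.07 m.

3.07 m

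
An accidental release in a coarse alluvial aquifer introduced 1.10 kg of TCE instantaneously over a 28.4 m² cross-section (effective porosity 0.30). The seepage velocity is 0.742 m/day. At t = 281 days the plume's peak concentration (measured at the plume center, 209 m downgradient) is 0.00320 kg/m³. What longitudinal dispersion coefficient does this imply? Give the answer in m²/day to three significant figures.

0.461 m²/day

At the plume center C_max = M/(n_e·A·√(4πDt)), so D = M²/(4πt·(n_e·A·C_max)²).
n_e·A·C_max = 0.30 × 28.4 × 0.00320 = 0.02726 kg/m.
D = 1.10²/(4π × 281 × 0.02726²) = 0.461 m²/day.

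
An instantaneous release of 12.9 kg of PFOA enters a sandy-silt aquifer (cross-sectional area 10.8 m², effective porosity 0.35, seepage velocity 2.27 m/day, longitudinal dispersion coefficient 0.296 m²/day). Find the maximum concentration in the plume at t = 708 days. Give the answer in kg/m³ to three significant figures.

The peak of an instantaneous 1D plume sits at x = vt; there the Gaussian factor is 1 and C_max = M/(n_e·A·√(4πDt)), where n_e·A is the pore area the mass is dissolved in.
√(4πDt) = √(4π × 0.296 × 708) = 51.32 m, so C_max = 12.9/(0.35 × 10.8 × 51.32) = 0.0665 kg/m³.

0.0665 kg/m³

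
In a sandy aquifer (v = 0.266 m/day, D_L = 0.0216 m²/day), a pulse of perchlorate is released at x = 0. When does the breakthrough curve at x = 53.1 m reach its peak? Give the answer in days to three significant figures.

For the 1D instantaneous-source solution, setting ∂C/∂t = 0 at fixed x gives v²t² + 2Dt − x² = 0, so t = (√(D² + v²x²) − D)/v².
√(D² + v²x²) = √(0.0216² + 0.266² × 53.1²) = 14.12; v² = 0.070756.
t = (14.12 − 0.0216)/0.070756 = 199 days (vs. the pure-advection estimate x/v = 200 d).

199 days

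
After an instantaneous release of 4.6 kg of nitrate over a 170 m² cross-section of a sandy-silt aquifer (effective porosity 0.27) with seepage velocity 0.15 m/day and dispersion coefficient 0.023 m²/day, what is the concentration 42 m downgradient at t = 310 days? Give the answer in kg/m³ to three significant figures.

0.00521 kg/m³

For an instantaneous plane source, C(x,t) = M/(n_e·A·√(4πDt)) · exp(−(x−vt)²/(4Dt)), with n_e·A the pore (flow) area.
Plume center vt = 0.15 × 310 = 46.5 m, so the well at 42 m is 4.5 m upgradient of the peak.
√(4πDt) = 9.466 m, giving peak height M/(n_e·A·√(4πDt)) = 4.6/(0.27 × 170 × 9.466) = 0.01059 kg/m³.
(x−vt)²/(4Dt) = (-4.5)²/(4 × 0.023 × 310) = 0.7100; exp(−0.7100) = 0.4916.
C = 0.01059 × 0.4916 = 0.00521 kg/m³.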